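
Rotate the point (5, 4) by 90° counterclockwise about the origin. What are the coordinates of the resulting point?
(-4, 5)

Rotation matrix R(θ) = [[cos θ, -sin θ], [sin θ, cos θ]]; for θ = 90°:
R = [[0, -1], [1, 0]]
Result: R × [5, 4]ᵀ = [0·5 + (-1)·4, 1·5 + (0)·4]ᵀ = (-4, 5)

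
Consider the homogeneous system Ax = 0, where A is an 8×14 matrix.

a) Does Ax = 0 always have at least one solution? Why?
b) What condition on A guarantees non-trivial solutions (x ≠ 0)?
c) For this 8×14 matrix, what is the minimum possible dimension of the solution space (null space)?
a) Yes, x = 0 is always a solution. b) When A has linearly dependent columns (rank < n). c) Minimum nullity = 6.

a) x = 0 satisfies A·0 = 0, so the zero vector is always a solution.
b) Non-trivial solutions exist iff the columns of A are linearly dependent, equivalently rank(A) < n (the number of columns).
c) By rank-nullity, rank(A) + nullity(A) = n = 14. Since A has only 8 rows, rank(A) ≤ 8, so nullity(A) ≥ 14 - 8 = 6.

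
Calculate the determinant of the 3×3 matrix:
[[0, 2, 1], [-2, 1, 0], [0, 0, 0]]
0

Expansion along first row:
det = 0·det([[1,0],[0,0]]) - 2·det([[-2,0],[0,0]]) + 1·det([[-2,1],[0,0]])
    = 0·(1·0 - 0·0) - 2·(-2·0 - 0·0) + 1·(-2·0 - 1·0)
    = 0·0 - 2·0 + 1·0
    = 0 + 0 + 0 = 0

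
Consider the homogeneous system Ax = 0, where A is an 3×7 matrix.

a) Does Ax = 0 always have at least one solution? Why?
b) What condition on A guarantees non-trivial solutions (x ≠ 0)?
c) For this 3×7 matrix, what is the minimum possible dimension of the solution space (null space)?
a) Yes, x = 0 is always a solution. b) When A has linearly dependent columns (rank < n). c) Minimum nullity = 4.

a) x = 0 satisfies A·0 = 0, so the zero vector is always a solution.
b) Non-trivial solutions exist iff the columns of A are linearly dependent, equivalently rank(A) < n (the number of columns).
c) By rank-nullity, rank(A) + nullity(A) = n = 7. Since A has only 3 rows, rank(A) ≤ 3, so nullity(A) ≥ 7 - 3 = 4.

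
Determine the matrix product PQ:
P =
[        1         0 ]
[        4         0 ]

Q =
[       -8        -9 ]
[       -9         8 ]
PQ =
[       -8        -9 ]
[      -32       -36 ]

Matrix multiplication: (PQ)[i][j] = sum over k of P[i][k] * Q[k][j].
  (PQ)[0][0] = (1)*(-8) + (0)*(-9) = -8
  (PQ)[0][1] = (1)*(-9) + (0)*(8) = -9
  (PQ)[1][0] = (4)*(-8) + (0)*(-9) = -32
  (PQ)[1][1] = (4)*(-9) + (0)*(8) = -36
PQ =
[       -8        -9 ]
[      -32       -36 ]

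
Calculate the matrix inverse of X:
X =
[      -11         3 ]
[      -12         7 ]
det(X) = -41
X⁻¹ =
[    -7/41      3/41 ]
[   -12/41     11/41 ]

For a 2×2 matrix X = [[a, b], [c, d]] with det(X) ≠ 0, X⁻¹ = (1/det(X)) * [[d, -b], [-c, a]].
det(X) = (-11)*(7) - (3)*(-12) = -77 + 36 = -41.
X⁻¹ = (1/-41) * [[7, -3], [12, -11]].
Dividing each entry by -41 and reducing:
X⁻¹ =
[    -7/41      3/41 ]
[   -12/41     11/41 ]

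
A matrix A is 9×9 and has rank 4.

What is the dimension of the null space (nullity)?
5

The rank-nullity theorem for an m×n matrix states:
rank(A) + nullity(A) = n (the number of columns).
Here n = 9 and rank(A) = 4, so nullity(A) = 9 - 4 = 5.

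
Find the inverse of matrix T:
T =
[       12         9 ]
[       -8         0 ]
det(T) = 72
T⁻¹ =
[        0      -1/8 ]
[      1/9       1/6 ]

For a 2×2 matrix T = [[a, b], [c, d]] with det(T) ≠ 0, T⁻¹ = (1/det(T)) * [[d, -b], [-c, a]].
det(T) = (12)*(0) - (9)*(-8) = 0 + 72 = 72.
T⁻¹ = (1/72) * [[0, -9], [8, 12]].
Dividing each entry by 72 and reducing:
T⁻¹ =
[        0      -1/8 ]
[      1/9       1/6 ]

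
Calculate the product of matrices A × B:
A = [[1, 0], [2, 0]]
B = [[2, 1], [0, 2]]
[[2, 1], [4, 2]]

Matrix multiplication:
C[0][0] = 1×2 + 0×0 = 2
C[0][1] = 1×1 + 0×2 = 1
C[1][0] = 2×2 + 0×0 = 4
C[1][1] = 2×1 + 0×2 = 2
Result: [[2, 1], [4, 2]]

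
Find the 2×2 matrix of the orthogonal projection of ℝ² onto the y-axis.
[[0, 0], [0, 1]]

The orthogonal projection onto the line spanned by a nonzero vector u = (a, b) has matrix P = (u uᵀ) / (uᵀ u) = (1/(a² + b²)) · [[a², ab], [ab, b²]].
Here u = (0, 1), so a² + b² = 0 + 1 = 1.
P = (1/1) · [[0, 0], [0, 1]] = [[0, 0], [0, 1]].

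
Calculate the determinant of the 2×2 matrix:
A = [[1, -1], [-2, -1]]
-3

For A = [[a, b], [c, d]], det(A) = a*d - b*c.
det(A) = (1)*(-1) - (-1)*(-2) = -1 - 2 = -3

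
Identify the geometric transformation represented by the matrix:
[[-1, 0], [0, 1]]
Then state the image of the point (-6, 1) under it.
reflection across the y-axis; image of (-6, 1) is (6, 1)

This is a symmetric orthogonal matrix with determinant -1, which characterizes a reflection in ℝ².
The matrix [[-1, 0], [0, 1]] represents: reflection across the y-axis.
Applying it to (-6, 1): [-1·-6 + 0·1, 0·-6 + 1·1] = (6, 1).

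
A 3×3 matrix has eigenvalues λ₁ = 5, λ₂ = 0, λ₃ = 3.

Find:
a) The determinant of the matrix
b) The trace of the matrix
det = 0, trace = 8

Two standard eigenvalue identities:
- det(A) equals the product of the eigenvalues (counted with multiplicity).
- trace(A) equals the sum of the eigenvalues.
det(A) = (5)*(0)*(3) = 0.
trace(A) = 5 + 0 + 3 = 8.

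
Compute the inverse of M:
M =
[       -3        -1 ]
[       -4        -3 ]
det(M) = 5
M⁻¹ =
[     -3/5       1/5 ]
[      4/5      -3/5 ]

For a 2×2 matrix M = [[a, b], [c, d]] with det(M) ≠ 0, M⁻¹ = (1/det(M)) * [[d, -b], [-c, a]].
det(M) = (-3)*(-3) - (-1)*(-4) = 9 - 4 = 5.
M⁻¹ = (1/5) * [[-3, 1], [4, -3]].
Dividing each entry by 5 and reducing:
M⁻¹ =
[     -3/5       1/5 ]
[      4/5      -3/5 ]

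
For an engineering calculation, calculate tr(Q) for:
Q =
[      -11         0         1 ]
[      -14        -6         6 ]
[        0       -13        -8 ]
tr(Q) = -11 - 6 - 8 = -25

The trace of a square matrix is the sum of its diagonal entries.
Diagonal entries of Q: Q[0][0] = -11, Q[1][1] = -6, Q[2][2] = -8.
tr(Q) = -11 - 6 - 8 = -25.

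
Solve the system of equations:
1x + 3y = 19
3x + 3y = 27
x = 4, y = 5

Use elimination (row reduction):
Equation 1: 1x + 3y = 19.
Equation 2: 3x + 3y = 27.
Multiply Eq1 by 3 and Eq2 by 1: 3x + 9y = 57;  3x + 3y = 27.
Subtract: (-6)y = -30, so y = 5.
Back-substitute into Eq1: 1x + 3*(5) = 19, so x = 4.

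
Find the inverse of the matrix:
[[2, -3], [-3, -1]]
[[1/11, -3/11], [-3/11, -2/11]]

For [[a,b],[c,d]], inverse = (1/det)·[[d,-b],[-c,a]]
det = 2·-1 - -3·-3 = -11
Inverse = (1/-11)·[[-1, 3], [3, 2]]
        = [[1/11, -3/11], [-3/11, -2/11]]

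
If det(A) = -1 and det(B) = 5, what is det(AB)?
-5

Use the multiplicative property of determinants: det(AB) = det(A)*det(B).
det(AB) = (-1)*(5) = -5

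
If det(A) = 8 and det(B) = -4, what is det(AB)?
-32

Use the multiplicative property of determinants: det(AB) = det(A)*det(B).
det(AB) = (8)*(-4) = -32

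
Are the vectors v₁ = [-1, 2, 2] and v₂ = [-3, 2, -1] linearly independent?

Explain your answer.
Yes, linearly independent

Two vectors are linearly dependent iff one is a scalar multiple of the other.
No single scalar k satisfies v₂ = k·v₁ (the ratios of corresponding entries disagree), so v₁ and v₂ are linearly independent.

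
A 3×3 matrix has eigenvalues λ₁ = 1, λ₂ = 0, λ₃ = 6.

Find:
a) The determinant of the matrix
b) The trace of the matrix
det = 0, trace = 7

Two standard eigenvalue identities:
- det(A) equals the product of the eigenvalues (counted with multiplicity).
- trace(A) equals the sum of the eigenvalues.
det(A) = (1)*(0)*(6) = 0.
trace(A) = 1 + 0 + 6 = 7.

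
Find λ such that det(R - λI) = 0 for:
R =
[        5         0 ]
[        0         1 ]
λ = 1, 5

Solve det(R - λI) = 0. For a 2×2 matrix the characteristic equation is λ² - (trace)λ + det = 0.
trace(R) = a + d = 5 + 1 = 6.
det(R) = a*d - b*c = (5)*(1) - (0)*(0) = 5 - 0 = 5.
Characteristic equation: λ² - (6)λ + (5) = 0.
Discriminant = (6)² - 4*(5) = 36 - 20 = 16.
λ = (6 ± √16) / 2 = (6 ± 4) / 2 = 1, 5.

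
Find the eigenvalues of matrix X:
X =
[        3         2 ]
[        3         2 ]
λ = 0, 5

Solve det(X - λI) = 0. For a 2×2 matrix the characteristic equation is λ² - (trace)λ + det = 0.
trace(X) = a + d = 3 + 2 = 5.
det(X) = a*d - b*c = (3)*(2) - (2)*(3) = 6 - 6 = 0.
Characteristic equation: λ² - (5)λ + (0) = 0.
Discriminant = (5)² - 4*(0) = 25 - 0 = 25.
λ = (5 ± √25) / 2 = (5 ± 5) / 2 = 0, 5.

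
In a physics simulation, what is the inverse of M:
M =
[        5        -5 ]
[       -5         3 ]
det(M) = -10
M⁻¹ =
[    -3/10      -1/2 ]
[     -1/2      -1/2 ]

For a 2×2 matrix M = [[a, b], [c, d]] with det(M) ≠ 0, M⁻¹ = (1/det(M)) * [[d, -b], [-c, a]].
det(M) = (5)*(3) - (-5)*(-5) = 15 - 25 = -10.
M⁻¹ = (1/-10) * [[3, 5], [5, 5]].
Dividing each entry by -10 and reducing:
M⁻¹ =
[    -3/10      -1/2 ]
[     -1/2      -1/2 ]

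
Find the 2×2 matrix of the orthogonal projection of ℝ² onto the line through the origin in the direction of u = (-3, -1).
[[9/10, 3/10], [3/10, 1/10]]

The orthogonal projection onto the line spanned by a nonzero vector u = (a, b) has matrix P = (u uᵀ) / (uᵀ u) = (1/(a² + b²)) · [[a², ab], [ab, b²]].
Here u = (-3, -1), so a² + b² = 9 + 1 = 10.
P = (1/10) · [[9, 3], [3, 1]] = [[9/10, 3/10], [3/10, 1/10]].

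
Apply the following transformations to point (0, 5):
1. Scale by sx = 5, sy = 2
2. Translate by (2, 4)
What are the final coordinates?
(2, 14)

Step 1: Scale (0, 5) by (sx, sy) = (5, 2) → (0, 10)
Step 2: Translate by (2, 4) → (2, 14)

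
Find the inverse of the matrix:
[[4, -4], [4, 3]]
[[3/28, 1/7], [-1/7, 1/7]]

For [[a,b],[c,d]], inverse = (1/det)·[[d,-b],[-c,a]]
det = 4·3 - -4·4 = 28
Inverse = (1/28)·[[3, 4], [-4, 4]]
        = [[3/28, 1/7], [-1/7, 1/7]]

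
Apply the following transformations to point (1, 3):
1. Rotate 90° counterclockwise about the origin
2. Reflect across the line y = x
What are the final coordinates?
(1, -3)

Step 1: Rotate 90° → (-3, 1)
Step 2: Reflect across the line y = x → (1, -3)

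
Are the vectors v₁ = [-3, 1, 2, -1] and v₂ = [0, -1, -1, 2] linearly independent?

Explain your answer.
Yes, linearly independent

Two vectors are linearly dependent iff one is a scalar multiple of the other.
No single scalar k satisfies v₂ = k·v₁ (the ratios of corresponding entries disagree), so v₁ and v₂ are linearly independent.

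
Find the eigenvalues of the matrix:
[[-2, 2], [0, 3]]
λ = -2 and λ = 3

Characteristic equation: det(A - λI) = 0
λ² - (trace)λ + (det) = 0
λ² - (1)λ + (-6) = 0
λ² - 1λ - 6 = 0
Solving: λ = -2, 3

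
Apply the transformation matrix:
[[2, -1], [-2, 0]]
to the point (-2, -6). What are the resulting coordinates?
(2, 4)

Matrix multiplication:
[[2, -1], [-2, 0]] × [-2, -6]ᵀ
= [2×-2 + -1×-6, -2×-2 + 0×-6]ᵀ
= [2.0000, 4.0000]ᵀ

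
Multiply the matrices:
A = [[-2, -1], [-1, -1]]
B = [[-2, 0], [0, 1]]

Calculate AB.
[[4, -1], [2, -1]]

Each entry (i,j) of AB = sum over k of A[i][k]*B[k][j].
(AB)[0][0] = (-2)*(-2) + (-1)*(0) = 4
(AB)[0][1] = (-2)*(0) + (-1)*(1) = -1
(AB)[1][0] = (-1)*(-2) + (-1)*(0) = 2
(AB)[1][1] = (-1)*(0) + (-1)*(1) = -1
AB = [[4, -1], [2, -1]]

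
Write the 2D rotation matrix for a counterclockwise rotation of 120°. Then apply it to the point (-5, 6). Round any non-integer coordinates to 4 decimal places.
R = [[-1/2, -√3/2], [√3/2, -1/2]]; R·(-5, 6) = (-2.6962, -7.3301)

Rotation matrix formula: R(θ) = [[cos θ, -sin θ], [sin θ, cos θ]]
For θ = 120°:
cos(120°) = -1/2
sin(120°) = √3/2
R = [[-1/2, -√3/2], [√3/2, -1/2]]
Apply to (-5, 6): [-1/2·-5 + (-√3/2)·6, √3/2·-5 + -1/2·6] = (-2.6962, -7.3301)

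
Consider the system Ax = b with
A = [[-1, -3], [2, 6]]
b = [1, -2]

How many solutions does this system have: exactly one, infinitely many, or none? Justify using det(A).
Infinitely many solutions

det(A) = (-1)*(6) - (-3)*(2) = 0, so A is singular (column 2 is 3 times column 1).
b = [1, -2] = -1 * column 1 of A, so b lies in the column space of A.
A singular matrix whose right-hand side is in its column space gives a 1-parameter family of solutions — infinitely many.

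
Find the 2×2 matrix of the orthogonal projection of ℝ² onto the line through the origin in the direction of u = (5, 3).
[[25/34, 15/34], [15/34, 9/34]]

The orthogonal projection onto the line spanned by a nonzero vector u = (a, b) has matrix P = (u uᵀ) / (uᵀ u) = (1/(a² + b²)) · [[a², ab], [ab, b²]].
Here u = (5, 3), so a² + b² = 25 + 9 = 34.
P = (1/34) · [[25, 15], [15, 9]] = [[25/34, 15/34], [15/34, 9/34]].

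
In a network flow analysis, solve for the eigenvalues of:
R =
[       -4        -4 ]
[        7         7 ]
λ = 0, 3

Solve det(R - λI) = 0. For a 2×2 matrix the characteristic equation is λ² - (trace)λ + det = 0.
trace(R) = a + d = -4 + 7 = 3.
det(R) = a*d - b*c = (-4)*(7) - (-4)*(7) = -28 + 28 = 0.
Characteristic equation: λ² - (3)λ + (0) = 0.
Discriminant = (3)² - 4*(0) = 9 - 0 = 9.
λ = (3 ± √9) / 2 = (3 ± 3) / 2 = 0, 3.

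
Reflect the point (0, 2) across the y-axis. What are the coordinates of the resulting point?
(0, 2)

Reflection across y-axis: (0, 2) → (0, 2)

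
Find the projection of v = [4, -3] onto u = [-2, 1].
[22/5, -11/5]

The projection of v onto u is proj_u(v) = ((v·u) / (u·u)) · u.
v·u = (4)*(-2) + (-3)*(1) = -11.
u·u = (-2)*(-2) + (1)*(1) = 5.
coefficient = -11 / 5 = -11/5.
proj_u(v) = -11/5 · [-2, 1] = [22/5, -11/5].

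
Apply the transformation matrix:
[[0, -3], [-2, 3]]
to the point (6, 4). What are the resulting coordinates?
(-12, 0)

Matrix multiplication:
[[0, -3], [-2, 3]] × [6, 4]ᵀ
= [0×6 + -3×4, -2×6 + 3×4]ᵀ
= [-12.0000, 0.0000]ᵀ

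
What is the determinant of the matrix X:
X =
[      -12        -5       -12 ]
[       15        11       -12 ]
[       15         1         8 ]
det(X) = 2100

Expand along row 0 (cofactor expansion): det(X) = a*(e*i - f*h) - b*(d*i - f*g) + c*(d*h - e*g), where the 3×3 is [[a, b, c], [d, e, f], [g, h, i]].
Minor M_00 = (11)*(8) - (-12)*(1) = 88 + 12 = 100.
Minor M_01 = (15)*(8) - (-12)*(15) = 120 + 180 = 300.
Minor M_02 = (15)*(1) - (11)*(15) = 15 - 165 = -150.
det(X) = (-12)*(100) - (-5)*(300) + (-12)*(-150) = -1200 + 1500 + 1800 = 2100.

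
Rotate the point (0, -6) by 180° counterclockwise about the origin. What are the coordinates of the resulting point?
(0, 6)

Rotation matrix R(θ) = [[cos θ, -sin θ], [sin θ, cos θ]]; for θ = 180°:
R = [[-1, 0], [0, -1]]
Result: R × [0, -6]ᵀ = [-1·0 + (0)·-6, 0·0 + (-1)·-6]ᵀ = (0, 6)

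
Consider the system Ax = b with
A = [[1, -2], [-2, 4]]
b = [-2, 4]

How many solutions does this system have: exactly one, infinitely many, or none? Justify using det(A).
Infinitely many solutions

det(A) = (1)*(4) - (-2)*(-2) = 0, so A is singular (column 2 is -2 times column 1).
b = [-2, 4] = -2 * column 1 of A, so b lies in the column space of A.
A singular matrix whose right-hand side is in its column space gives a 1-parameter family of solutions — infinitely many.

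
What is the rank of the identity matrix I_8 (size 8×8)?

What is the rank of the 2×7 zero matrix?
rank(I_8) = 8, rank(0) = 0

The identity I_8 has 8 columns that are the standard basis vectors e_1, …, e_8. These are linearly independent, so all 8 columns are pivots and rank(I_8) = 8.
The 2×7 zero matrix has every entry zero, so every row is the zero row and there are no pivots; rank(0) = 0.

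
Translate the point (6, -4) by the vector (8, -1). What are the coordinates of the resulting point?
(14, -5)

Translation by (8, -1):
x' = 6 + 8 = 14
y' = -4 + -1 = -5
Homogeneous matrix: [[1, 0, 8], [0, 1, -1], [0, 0, 1]]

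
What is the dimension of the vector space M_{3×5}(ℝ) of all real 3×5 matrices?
Dimension = 15

A real 3×5 matrix is determined by its 3·5 = 15 independent entries.
A standard basis is {E_ij : 1 ≤ i ≤ 3, 1 ≤ j ≤ 5}, where E_ij has a 1 in position (i, j) and 0 elsewhere — there are 15 such matrices, and they are linearly independent and span M_{3×5}(ℝ).
Therefore dim(M_{3×5}(ℝ)) = 15.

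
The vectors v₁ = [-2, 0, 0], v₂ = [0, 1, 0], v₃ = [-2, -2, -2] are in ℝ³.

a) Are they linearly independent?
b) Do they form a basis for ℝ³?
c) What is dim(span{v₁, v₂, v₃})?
Yes independent, yes basis, dim = 3

Stack v₁, v₂, v₃ as rows of a 3×3 matrix.
[[-2, 0, 0]; [0, 1, 0]; [-2, -2, -2]] is already lower triangular with nonzero diagonal entries (-2, 1, -2), so its determinant is the product of the diagonal entries, det = (-2)·(1)·(-2) = 4 ≠ 0, and the rows are linearly independent.
Three linearly independent vectors in ℝ³ form a basis for ℝ³, so dim(span{v₁,v₂,v₃}) = 3.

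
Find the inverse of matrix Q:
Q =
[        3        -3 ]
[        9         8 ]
det(Q) = 51
Q⁻¹ =
[     8/51      1/17 ]
[    -3/17      1/17 ]

For a 2×2 matrix Q = [[a, b], [c, d]] with det(Q) ≠ 0, Q⁻¹ = (1/det(Q)) * [[d, -b], [-c, a]].
det(Q) = (3)*(8) - (-3)*(9) = 24 + 27 = 51.
Q⁻¹ = (1/51) * [[8, 3], [-9, 3]].
Dividing each entry by 51 and reducing:
Q⁻¹ =
[     8/51      1/17 ]
[    -3/17      1/17 ]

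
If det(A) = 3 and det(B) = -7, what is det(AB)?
-21

Use the multiplicative property of determinants: det(AB) = det(A)*det(B).
det(AB) = (3)*(-7) = -21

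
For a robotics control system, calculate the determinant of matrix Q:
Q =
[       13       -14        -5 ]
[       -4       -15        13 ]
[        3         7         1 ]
det(Q) = -2065

Expand along row 0 (cofactor expansion): det(Q) = a*(e*i - f*h) - b*(d*i - f*g) + c*(d*h - e*g), where the 3×3 is [[a, b, c], [d, e, f], [g, h, i]].
Minor M_00 = (-15)*(1) - (13)*(7) = -15 - 91 = -106.
Minor M_01 = (-4)*(1) - (13)*(3) = -4 - 39 = -43.
Minor M_02 = (-4)*(7) - (-15)*(3) = -28 + 45 = 17.
det(Q) = (13)*(-106) - (-14)*(-43) + (-5)*(17) = -1378 - 602 - 85 = -2065.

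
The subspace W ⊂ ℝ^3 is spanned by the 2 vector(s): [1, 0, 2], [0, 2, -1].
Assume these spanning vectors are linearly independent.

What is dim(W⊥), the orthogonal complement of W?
dim(W⊥) = 1

For any subspace W of ℝ^n, dim(W) + dim(W⊥) = n (the whole-space dimension).
Here the given 2 vectors are linearly independent, so dim(W) = 2.
Thus dim(W⊥) = n - dim(W) = 3 - 2 = 1.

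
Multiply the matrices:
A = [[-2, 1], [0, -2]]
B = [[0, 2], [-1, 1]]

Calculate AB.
[[-1, -3], [2, -2]]

Each entry (i,j) of AB = sum over k of A[i][k]*B[k][j].
(AB)[0][0] = (-2)*(0) + (1)*(-1) = -1
(AB)[0][1] = (-2)*(2) + (1)*(1) = -3
(AB)[1][0] = (0)*(0) + (-2)*(-1) = 2
(AB)[1][1] = (0)*(2) + (-2)*(1) = -2
AB = [[-1, -3], [2, -2]]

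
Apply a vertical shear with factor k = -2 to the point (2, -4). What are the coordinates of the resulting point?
(2, -8)

Shear matrix for vertical shear with factor k = -2:
[[1, 0], [-2, 1]]
Result: (2, -4) → (2, -8)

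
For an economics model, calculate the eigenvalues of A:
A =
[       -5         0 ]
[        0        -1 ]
λ = -5, -1

Solve det(A - λI) = 0. For a 2×2 matrix the characteristic equation is λ² - (trace)λ + det = 0.
trace(A) = a + d = -5 - 1 = -6.
det(A) = a*d - b*c = (-5)*(-1) - (0)*(0) = 5 - 0 = 5.
Characteristic equation: λ² - (-6)λ + (5) = 0.
Discriminant = (-6)² - 4*(5) = 36 - 20 = 16.
λ = (-6 ± √16) / 2 = (-6 ± 4) / 2 = -5, -1.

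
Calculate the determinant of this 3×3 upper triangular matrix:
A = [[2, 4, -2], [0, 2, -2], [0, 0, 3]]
12

The determinant of a triangular matrix is the product of its diagonal entries (the off-diagonal entries above the diagonal do not affect it).
det(A) = (2) * (2) * (3) = 12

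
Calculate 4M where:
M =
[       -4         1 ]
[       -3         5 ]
4M =
[      -16         4 ]
[      -12        20 ]

Scalar multiplication is elementwise: (4M)[i][j] = 4 * M[i][j].
  (4M)[0][0] = 4 * (-4) = -16
  (4M)[0][1] = 4 * (1) = 4
  (4M)[1][0] = 4 * (-3) = -12
  (4M)[1][1] = 4 * (5) = 20
4M =
[      -16         4 ]
[      -12        20 ]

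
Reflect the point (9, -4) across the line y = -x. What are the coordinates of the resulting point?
(4, -9)

Reflection across line y = -x: (9, -4) → (4, -9)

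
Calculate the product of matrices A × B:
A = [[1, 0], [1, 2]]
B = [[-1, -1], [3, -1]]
[[-1, -1], [5, -3]]

Matrix multiplication:
C[0][0] = 1×-1 + 0×3 = -1
C[0][1] = 1×-1 + 0×-1 = -1
C[1][0] = 1×-1 + 2×3 = 5
C[1][1] = 1×-1 + 2×-1 = -3
Result: [[-1, -1], [5, -3]]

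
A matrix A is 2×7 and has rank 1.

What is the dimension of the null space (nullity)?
6

The rank-nullity theorem for an m×n matrix states:
rank(A) + nullity(A) = n (the number of columns).
Here n = 7 and rank(A) = 1, so nullity(A) = 7 - 1 = 6.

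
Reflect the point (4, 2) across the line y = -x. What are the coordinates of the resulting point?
(-2, -4)

Reflection across line y = -x: (4, 2) → (-2, -4)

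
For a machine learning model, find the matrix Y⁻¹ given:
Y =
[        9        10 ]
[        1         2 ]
det(Y) = 8
Y⁻¹ =
[      1/4      -5/4 ]
[     -1/8       9/8 ]

For a 2×2 matrix Y = [[a, b], [c, d]] with det(Y) ≠ 0, Y⁻¹ = (1/det(Y)) * [[d, -b], [-c, a]].
det(Y) = (9)*(2) - (10)*(1) = 18 - 10 = 8.
Y⁻¹ = (1/8) * [[2, -10], [-1, 9]].
Dividing each entry by 8 and reducing:
Y⁻¹ =
[      1/4      -5/4 ]
[     -1/8       9/8 ]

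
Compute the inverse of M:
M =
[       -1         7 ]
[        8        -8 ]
det(M) = -48
M⁻¹ =
[      1/6      7/48 ]
[      1/6      1/48 ]

For a 2×2 matrix M = [[a, b], [c, d]] with det(M) ≠ 0, M⁻¹ = (1/det(M)) * [[d, -b], [-c, a]].
det(M) = (-1)*(-8) - (7)*(8) = 8 - 56 = -48.
M⁻¹ = (1/-48) * [[-8, -7], [-8, -1]].
Dividing each entry by -48 and reducing:
M⁻¹ =
[      1/6      7/48 ]
[      1/6      1/48 ]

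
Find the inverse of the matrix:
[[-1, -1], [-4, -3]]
[[3, -1], [-4, 1]]

For [[a,b],[c,d]], inverse = (1/det)·[[d,-b],[-c,a]]
det = -1·-3 - -1·-4 = -1
Inverse = (1/-1)·[[-3, 1], [4, -1]]
        = [[3, -1], [-4, 1]]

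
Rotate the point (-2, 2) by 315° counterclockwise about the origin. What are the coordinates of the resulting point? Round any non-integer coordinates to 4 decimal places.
(0.0000, 2.8284)

Rotation matrix R(θ) = [[cos θ, -sin θ], [sin θ, cos θ]]; for θ = 315°:
R = [[√2/2, √2/2], [-√2/2, √2/2]]
Result: R × [-2, 2]ᵀ = [√2/2·-2 + (√2/2)·2, -√2/2·-2 + (√2/2)·2]ᵀ = (0.0000, 2.8284)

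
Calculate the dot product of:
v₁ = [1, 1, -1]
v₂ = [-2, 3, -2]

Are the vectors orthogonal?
3, No

The dot product is the sum of products of corresponding components.
v₁·v₂ = (1)*(-2) + (1)*(3) + (-1)*(-2) = -2 + 3 + 2 = 3.
Two vectors are orthogonal iff their dot product is 0; here the dot product is 3, so the vectors are not orthogonal.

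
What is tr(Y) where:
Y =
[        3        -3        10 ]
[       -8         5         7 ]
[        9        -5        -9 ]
tr(Y) = 3 + 5 - 9 = -1

The trace of a square matrix is the sum of its diagonal entries.
Diagonal entries of Y: Y[0][0] = 3, Y[1][1] = 5, Y[2][2] = -9.
tr(Y) = 3 + 5 - 9 = -1.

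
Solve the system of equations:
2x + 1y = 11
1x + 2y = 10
x = 4, y = 3

Use elimination (row reduction):
Equation 1: 2x + 1y = 11.
Equation 2: 1x + 2y = 10.
Multiply Eq1 by 1 and Eq2 by 2: 2x + 1y = 11;  2x + 4y = 20.
Subtract: (3)y = 9, so y = 3.
Back-substitute into Eq1: 2x + 1*(3) = 11, so x = 4.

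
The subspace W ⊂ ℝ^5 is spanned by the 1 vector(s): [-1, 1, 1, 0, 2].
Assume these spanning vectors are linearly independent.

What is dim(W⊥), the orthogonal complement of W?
dim(W⊥) = 4

For any subspace W of ℝ^n, dim(W) + dim(W⊥) = n (the whole-space dimension).
Here the given 1 vectors are linearly independent, so dim(W) = 1.
Thus dim(W⊥) = n - dim(W) = 5 - 1 = 4.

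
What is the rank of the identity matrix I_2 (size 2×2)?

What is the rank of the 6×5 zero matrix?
rank(I_2) = 2, rank(0) = 0

The identity I_2 has 2 columns that are the standard basis vectors e_1, …, e_2. These are linearly independent, so all 2 columns are pivots and rank(I_2) = 2.
The 6×5 zero matrix has every entry zero, so every row is the zero row and there are no pivots; rank(0) = 0.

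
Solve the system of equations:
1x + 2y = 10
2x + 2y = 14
x = 4, y = 3

Use elimination (row reduction):
Equation 1: 1x + 2y = 10.
Equation 2: 2x + 2y = 14.
Multiply Eq1 by 2 and Eq2 by 1: 2x + 4y = 20;  2x + 2y = 14.
Subtract: (-2)y = -6, so y = 3.
Back-substitute into Eq1: 1x + 2*(3) = 10, so x = 4.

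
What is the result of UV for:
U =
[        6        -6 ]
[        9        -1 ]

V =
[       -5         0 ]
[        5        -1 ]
UV =
[      -60         6 ]
[      -50         1 ]

Matrix multiplication: (UV)[i][j] = sum over k of U[i][k] * V[k][j].
  (UV)[0][0] = (6)*(-5) + (-6)*(5) = -60
  (UV)[0][1] = (6)*(0) + (-6)*(-1) = 6
  (UV)[1][0] = (9)*(-5) + (-1)*(5) = -50
  (UV)[1][1] = (9)*(0) + (-1)*(-1) = 1
UV =
[      -60         6 ]
[      -50         1 ]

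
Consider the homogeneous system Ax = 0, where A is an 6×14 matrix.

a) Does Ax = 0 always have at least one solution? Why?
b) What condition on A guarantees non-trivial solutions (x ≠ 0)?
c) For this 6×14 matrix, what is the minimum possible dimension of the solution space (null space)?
a) Yes, x = 0 is always a solution. b) When A has linearly dependent columns (rank < n). c) Minimum nullity = 8.

a) x = 0 satisfies A·0 = 0, so the zero vector is always a solution.
b) Non-trivial solutions exist iff the columns of A are linearly dependent, equivalently rank(A) < n (the number of columns).
c) By rank-nullity, rank(A) + nullity(A) = n = 14. Since A has only 6 rows, rank(A) ≤ 6, so nullity(A) ≥ 14 - 6 = 8.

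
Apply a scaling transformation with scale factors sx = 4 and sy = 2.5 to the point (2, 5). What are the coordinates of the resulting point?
(8, 12.5)

Scaling matrix:
[[4, 0], [0, 2.50]]
Result: (2 × 4, 5 × 2.5) = (8, 12.5)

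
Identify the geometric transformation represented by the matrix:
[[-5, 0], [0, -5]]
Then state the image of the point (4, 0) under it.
uniform scaling by factor -5; image of (4, 0) is (-20, 0)

This is a diagonal matrix with equal entries -5, so it scales both axes by the same factor -5.
The matrix [[-5, 0], [0, -5]] represents: uniform scaling by factor -5.
Applying it to (4, 0): [-5·4 + 0·0, 0·4 + -5·0] = (-20, 0).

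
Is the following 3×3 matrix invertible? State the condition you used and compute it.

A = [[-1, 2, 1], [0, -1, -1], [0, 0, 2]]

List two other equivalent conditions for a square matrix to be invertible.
Yes, invertible; det(A) = 2 ≠ 0. Equivalent conditions: rank(A) = 3; Ax = 0 has only the trivial solution; 0 is not an eigenvalue; the columns of A are linearly independent.

To check invertibility, compute det(A).
The given matrix is triangular, so det(A) equals the product of its diagonal entries = 2 ≠ 0.
Since det(A) ≠ 0, A is invertible.
Equivalent conditions for a square matrix A to be invertible:
- rank(A) = 3 (full rank).
- The homogeneous system Ax = 0 has only the trivial solution x = 0.
- 0 is not an eigenvalue of A.
- The columns (equivalently rows) of A are linearly independent.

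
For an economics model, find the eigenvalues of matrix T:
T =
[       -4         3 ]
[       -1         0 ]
λ = -3, -1

Solve det(T - λI) = 0. For a 2×2 matrix the characteristic equation is λ² - (trace)λ + det = 0.
trace(T) = a + d = -4 + 0 = -4.
det(T) = a*d - b*c = (-4)*(0) - (3)*(-1) = 0 + 3 = 3.
Characteristic equation: λ² - (-4)λ + (3) = 0.
Discriminant = (-4)² - 4*(3) = 16 - 12 = 4.
λ = (-4 ± √4) / 2 = (-4 ± 2) / 2 = -3, -1.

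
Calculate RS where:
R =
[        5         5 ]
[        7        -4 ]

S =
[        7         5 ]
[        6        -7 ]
RS =
[       65       -10 ]
[       25        63 ]

Matrix multiplication: (RS)[i][j] = sum over k of R[i][k] * S[k][j].
  (RS)[0][0] = (5)*(7) + (5)*(6) = 65
  (RS)[0][1] = (5)*(5) + (5)*(-7) = -10
  (RS)[1][0] = (7)*(7) + (-4)*(6) = 25
  (RS)[1][1] = (7)*(5) + (-4)*(-7) = 63
RS =
[       65       -10 ]
[       25        63 ]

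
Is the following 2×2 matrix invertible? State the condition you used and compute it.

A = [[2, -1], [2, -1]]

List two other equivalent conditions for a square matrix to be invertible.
No, not invertible; det(A) = 0 (two rows are equal, so the rows are linearly dependent). Equivalent conditions (failing for this A): rank(A) < 2; Ax = 0 has non-trivial solutions; 0 is an eigenvalue; the columns are linearly dependent.

To check invertibility, compute det(A).
In this matrix, row 0 and the last row are identical, so one row is a scalar multiple of another and the rows are linearly dependent.
A matrix with linearly dependent rows has det = 0 and is not invertible.
Equivalent failed conditions:
- rank(A) < 2.
- Ax = 0 has non-trivial solutions.
- 0 is an eigenvalue.
- The columns are linearly dependent.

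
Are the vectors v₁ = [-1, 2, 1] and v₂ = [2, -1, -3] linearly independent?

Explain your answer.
Yes, linearly independent

Two vectors are linearly dependent iff one is a scalar multiple of the other.
No single scalar k satisfies v₂ = k·v₁ (the ratios of corresponding entries disagree), so v₁ and v₂ are linearly independent.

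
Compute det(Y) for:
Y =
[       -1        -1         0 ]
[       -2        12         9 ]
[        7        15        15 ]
det(Y) = -138

Expand along row 0 (cofactor expansion): det(Y) = a*(e*i - f*h) - b*(d*i - f*g) + c*(d*h - e*g), where the 3×3 is [[a, b, c], [d, e, f], [g, h, i]].
Minor M_00 = (12)*(15) - (9)*(15) = 180 - 135 = 45.
Minor M_01 = (-2)*(15) - (9)*(7) = -30 - 63 = -93.
Minor M_02 = (-2)*(15) - (12)*(7) = -30 - 84 = -114.
det(Y) = (-1)*(45) - (-1)*(-93) + (0)*(-114) = -45 - 93 + 0 = -138.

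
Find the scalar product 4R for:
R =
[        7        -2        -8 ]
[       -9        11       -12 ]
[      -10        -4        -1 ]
4R =
[       28        -8       -32 ]
[      -36        44       -48 ]
[      -40       -16        -4 ]

Scalar multiplication is elementwise: (4R)[i][j] = 4 * R[i][j].
  (4R)[0][0] = 4 * (7) = 28
  (4R)[0][1] = 4 * (-2) = -8
  (4R)[0][2] = 4 * (-8) = -32
  (4R)[1][0] = 4 * (-9) = -36
  (4R)[1][1] = 4 * (11) = 44
  (4R)[1][2] = 4 * (-12) = -48
  (4R)[2][0] = 4 * (-10) = -40
  (4R)[2][1] = 4 * (-4) = -16
  (4R)[2][2] = 4 * (-1) = -4
4R =
[       28        -8       -32 ]
[      -36        44       -48 ]
[      -40       -16        -4 ]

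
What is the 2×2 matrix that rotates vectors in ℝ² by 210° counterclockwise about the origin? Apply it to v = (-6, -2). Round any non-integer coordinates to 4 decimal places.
R = [[-√3/2, 1/2], [-1/2, -√3/2]]; R·v = (4.1962, 4.7321)

A counterclockwise rotation by angle θ in ℝ² has matrix R(θ) = [[cos θ, -sin θ], [sin θ, cos θ]].
For θ = 210°: cos θ = -√3/2, sin θ = -1/2.
R(210°) = [[-√3/2, 1/2], [-1/2, -√3/2]].
R·v = [-√3/2·-6 + (1/2)·-2, -1/2·-6 + -√3/2·-2] = (4.1962, 4.7321).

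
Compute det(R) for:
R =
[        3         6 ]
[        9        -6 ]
det(R) = -72

For a 2×2 matrix [[a, b], [c, d]], det = a*d - b*c.
det(R) = (3)*(-6) - (6)*(9) = -18 - 54 = -72.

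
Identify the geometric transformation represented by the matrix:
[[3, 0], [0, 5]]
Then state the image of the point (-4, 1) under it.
non-uniform scaling by (3, 5); image of (-4, 1) is (-12, 5)

This is diagonal with distinct entries, so it scales the x-axis by 3 and the y-axis by 5.
The matrix [[3, 0], [0, 5]] represents: non-uniform scaling by (3, 5).
Applying it to (-4, 1): [3·-4 + 0·1, 0·-4 + 5·1] = (-12, 5).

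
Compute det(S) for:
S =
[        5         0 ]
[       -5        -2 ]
det(S) = -10

For a 2×2 matrix [[a, b], [c, d]], det = a*d - b*c.
det(S) = (5)*(-2) - (0)*(-5) = -10 - 0 = -10.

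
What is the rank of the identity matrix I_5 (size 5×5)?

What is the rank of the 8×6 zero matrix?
rank(I_5) = 5, rank(0) = 0

The identity I_5 has 5 columns that are the standard basis vectors e_1, …, e_5. These are linearly independent, so all 5 columns are pivots and rank(I_5) = 5.
The 8×6 zero matrix has every entry zero, so every row is the zero row and there are no pivots; rank(0) = 0.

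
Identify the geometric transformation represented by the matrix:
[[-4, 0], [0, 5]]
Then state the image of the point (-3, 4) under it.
non-uniform scaling by (-4, 5); image of (-3, 4) is (12, 20)

This is diagonal with distinct entries, so it scales the x-axis by -4 and the y-axis by 5.
The matrix [[-4, 0], [0, 5]] represents: non-uniform scaling by (-4, 5).
Applying it to (-3, 4): [-4·-3 + 0·4, 0·-3 + 5·4] = (12, 20).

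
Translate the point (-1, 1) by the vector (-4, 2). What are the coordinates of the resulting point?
(-5, 3)

Translation by (-4, 2):
x' = -1 + -4 = -5
y' = 1 + 2 = 3
Homogeneous matrix: [[1, 0, -4], [0, 1, 2], [0, 0, 1]]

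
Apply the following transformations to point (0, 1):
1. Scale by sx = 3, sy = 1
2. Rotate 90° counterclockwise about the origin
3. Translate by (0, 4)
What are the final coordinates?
(-1, 4)

Step 1: Scale → (0, 1)
Step 2: Rotate 90° → (-1, 0)
Step 3: Translate → (-1, 4)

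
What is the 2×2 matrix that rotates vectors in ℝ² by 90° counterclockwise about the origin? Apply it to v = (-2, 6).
R = [[0, -1], [1, 0]]; R·v = (-6, -2)

A counterclockwise rotation by angle θ in ℝ² has matrix R(θ) = [[cos θ, -sin θ], [sin θ, cos θ]].
For θ = 90°: cos θ = 0, sin θ = 1.
R(90°) = [[0, -1], [1, 0]].
R·v = [0·-2 + (-1)·6, 1·-2 + 0·6] = (-6, -2).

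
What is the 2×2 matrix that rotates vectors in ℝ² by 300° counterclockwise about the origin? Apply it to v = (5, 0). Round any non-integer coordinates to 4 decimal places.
R = [[1/2, √3/2], [-√3/2, 1/2]]; R·v = (2.5000, -4.3301)

A counterclockwise rotation by angle θ in ℝ² has matrix R(θ) = [[cos θ, -sin θ], [sin θ, cos θ]].
For θ = 300°: cos θ = 1/2, sin θ = -√3/2.
R(300°) = [[1/2, √3/2], [-√3/2, 1/2]].
R·v = [1/2·5 + (√3/2)·0, -√3/2·5 + 1/2·0] = (2.5000, -4.3301).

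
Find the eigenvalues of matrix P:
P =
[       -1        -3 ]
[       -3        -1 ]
λ = -4, 2

Solve det(P - λI) = 0. For a 2×2 matrix the characteristic equation is λ² - (trace)λ + det = 0.
trace(P) = a + d = -1 - 1 = -2.
det(P) = a*d - b*c = (-1)*(-1) - (-3)*(-3) = 1 - 9 = -8.
Characteristic equation: λ² - (-2)λ + (-8) = 0.
Discriminant = (-2)² - 4*(-8) = 4 + 32 = 36.
λ = (-2 ± √36) / 2 = (-2 ± 6) / 2 = -4, 2.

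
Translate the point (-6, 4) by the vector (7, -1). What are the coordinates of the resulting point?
(1, 3)

Translation by (7, -1):
x' = -6 + 7 = 1
y' = 4 + -1 = 3
Homogeneous matrix: [[1, 0, 7], [0, 1, -1], [0, 0, 1]]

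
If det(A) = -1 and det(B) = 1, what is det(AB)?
-1

Use the multiplicative property of determinants: det(AB) = det(A)*det(B).
det(AB) = (-1)*(1) = -1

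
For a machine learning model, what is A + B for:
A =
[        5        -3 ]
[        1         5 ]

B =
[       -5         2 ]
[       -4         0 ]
A + B =
[        0        -1 ]
[       -3         5 ]

Matrix addition is elementwise: (A+B)[i][j] = A[i][j] + B[i][j].
  (A+B)[0][0] = (5) + (-5) = 0
  (A+B)[0][1] = (-3) + (2) = -1
  (A+B)[1][0] = (1) + (-4) = -3
  (A+B)[1][1] = (5) + (0) = 5
A + B =
[        0        -1 ]
[       -3         5 ]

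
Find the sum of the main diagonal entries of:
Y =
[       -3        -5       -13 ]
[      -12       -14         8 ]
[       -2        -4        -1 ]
tr(Y) = -3 - 14 - 1 = -18

The trace of a square matrix is the sum of its diagonal entries.
Diagonal entries of Y: Y[0][0] = -3, Y[1][1] = -14, Y[2][2] = -1.
tr(Y) = -3 - 14 - 1 = -18.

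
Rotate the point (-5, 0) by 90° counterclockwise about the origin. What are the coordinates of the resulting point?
(0, -5)

Rotation matrix R(θ) = [[cos θ, -sin θ], [sin θ, cos θ]]; for θ = 90°:
R = [[0, -1], [1, 0]]
Result: R × [-5, 0]ᵀ = [0·-5 + (-1)·0, 1·-5 + (0)·0]ᵀ = (0, -5)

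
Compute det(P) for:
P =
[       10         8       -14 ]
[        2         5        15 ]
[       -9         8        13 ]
det(P) = -2692

Expand along row 0 (cofactor expansion): det(P) = a*(e*i - f*h) - b*(d*i - f*g) + c*(d*h - e*g), where the 3×3 is [[a, b, c], [d, e, f], [g, h, i]].
Minor M_00 = (5)*(13) - (15)*(8) = 65 - 120 = -55.
Minor M_01 = (2)*(13) - (15)*(-9) = 26 + 135 = 161.
Minor M_02 = (2)*(8) - (5)*(-9) = 16 + 45 = 61.
det(P) = (10)*(-55) - (8)*(161) + (-14)*(61) = -550 - 1288 - 854 = -2692.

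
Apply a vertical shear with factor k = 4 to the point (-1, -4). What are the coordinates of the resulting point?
(-1, -8)

Shear matrix for vertical shear with factor k = 4:
[[1, 0], [4, 1]]
Result: (-1, -4) → (-1, -8)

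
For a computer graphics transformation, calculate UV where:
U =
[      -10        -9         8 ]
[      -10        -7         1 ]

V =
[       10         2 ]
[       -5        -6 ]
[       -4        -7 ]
UV =
[      -87       -22 ]
[      -69        15 ]

Matrix multiplication: (UV)[i][j] = sum over k of U[i][k] * V[k][j].
  (UV)[0][0] = (-10)*(10) + (-9)*(-5) + (8)*(-4) = -87
  (UV)[0][1] = (-10)*(2) + (-9)*(-6) + (8)*(-7) = -22
  (UV)[1][0] = (-10)*(10) + (-7)*(-5) + (1)*(-4) = -69
  (UV)[1][1] = (-10)*(2) + (-7)*(-6) + (1)*(-7) = 15
UV =
[      -87       -22 ]
[      -69        15 ]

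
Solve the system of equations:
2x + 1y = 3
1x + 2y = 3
x = 1, y = 1

Use elimination (row reduction):
Equation 1: 2x + 1y = 3.
Equation 2: 1x + 2y = 3.
Multiply Eq1 by 1 and Eq2 by 2: 2x + 1y = 3;  2x + 4y = 6.
Subtract: (3)y = 3, so y = 1.
Back-substitute into Eq1: 2x + 1*(1) = 3, so x = 1.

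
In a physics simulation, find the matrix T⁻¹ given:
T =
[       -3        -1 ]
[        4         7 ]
det(T) = -17
T⁻¹ =
[    -7/17     -1/17 ]
[     4/17      3/17 ]

For a 2×2 matrix T = [[a, b], [c, d]] with det(T) ≠ 0, T⁻¹ = (1/det(T)) * [[d, -b], [-c, a]].
det(T) = (-3)*(7) - (-1)*(4) = -21 + 4 = -17.
T⁻¹ = (1/-17) * [[7, 1], [-4, -3]].
Dividing each entry by -17 and reducing:
T⁻¹ =
[    -7/17     -1/17 ]
[     4/17      3/17 ]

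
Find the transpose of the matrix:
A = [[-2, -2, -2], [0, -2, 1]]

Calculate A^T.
[[-2, 0], [-2, -2], [-2, 1]]

The transpose sends entry (i,j) to (j,i); rows become columns.
Row 0 of A: [-2, -2, -2] -> column 0 of A^T.
Row 1 of A: [0, -2, 1] -> column 1 of A^T.
A^T = [[-2, 0], [-2, -2], [-2, 1]]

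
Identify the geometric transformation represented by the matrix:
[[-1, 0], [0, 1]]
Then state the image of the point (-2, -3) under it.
reflection across the y-axis; image of (-2, -3) is (2, -3)

This is a symmetric orthogonal matrix with determinant -1, which characterizes a reflection in ℝ².
The matrix [[-1, 0], [0, 1]] represents: reflection across the y-axis.
Applying it to (-2, -3): [-1·-2 + 0·-3, 0·-2 + 1·-3] = (2, -3).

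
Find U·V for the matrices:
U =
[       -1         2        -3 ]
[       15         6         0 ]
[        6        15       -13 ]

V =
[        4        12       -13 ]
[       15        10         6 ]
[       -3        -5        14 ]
UV =
[       35        23       -17 ]
[      150       240      -159 ]
[      288       287      -170 ]

Matrix multiplication: (UV)[i][j] = sum over k of U[i][k] * V[k][j].
  (UV)[0][0] = (-1)*(4) + (2)*(15) + (-3)*(-3) = 35
  (UV)[0][1] = (-1)*(12) + (2)*(10) + (-3)*(-5) = 23
  (UV)[0][2] = (-1)*(-13) + (2)*(6) + (-3)*(14) = -17
  (UV)[1][0] = (15)*(4) + (6)*(15) + (0)*(-3) = 150
  (UV)[1][1] = (15)*(12) + (6)*(10) + (0)*(-5) = 240
  (UV)[1][2] = (15)*(-13) + (6)*(6) + (0)*(14) = -159
  (UV)[2][0] = (6)*(4) + (15)*(15) + (-13)*(-3) = 288
  (UV)[2][1] = (6)*(12) + (15)*(10) + (-13)*(-5) = 287
  (UV)[2][2] = (6)*(-13) + (15)*(6) + (-13)*(14) = -170
UV =
[       35        23       -17 ]
[      150       240      -159 ]
[      288       287      -170 ]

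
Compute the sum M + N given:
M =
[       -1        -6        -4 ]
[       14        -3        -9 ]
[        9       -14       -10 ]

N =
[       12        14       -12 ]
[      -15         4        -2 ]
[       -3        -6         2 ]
M + N =
[       11         8       -16 ]
[       -1         1       -11 ]
[        6       -20        -8 ]

Matrix addition is elementwise: (M+N)[i][j] = M[i][j] + N[i][j].
  (M+N)[0][0] = (-1) + (12) = 11
  (M+N)[0][1] = (-6) + (14) = 8
  (M+N)[0][2] = (-4) + (-12) = -16
  (M+N)[1][0] = (14) + (-15) = -1
  (M+N)[1][1] = (-3) + (4) = 1
  (M+N)[1][2] = (-9) + (-2) = -11
  (M+N)[2][0] = (9) + (-3) = 6
  (M+N)[2][1] = (-14) + (-6) = -20
  (M+N)[2][2] = (-10) + (2) = -8
M + N =
[       11         8       -16 ]
[       -1         1       -11 ]
[        6       -20        -8 ]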